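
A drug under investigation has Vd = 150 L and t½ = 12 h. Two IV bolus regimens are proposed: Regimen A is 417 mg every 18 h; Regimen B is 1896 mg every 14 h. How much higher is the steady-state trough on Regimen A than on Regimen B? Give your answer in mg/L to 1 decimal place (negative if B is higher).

-8.6 mg/L

Regimen A: f = (1/2)^(18/12) ≈ 0.3536; Cmin,ss = (417/150)·f/(1−f) ≈ 1.521 mg/L.
Regimen B: f = (1/2)^(14/12) ≈ 0.4454; Cmin,ss = (1896/150)·f/(1−f) ≈ 10.151 mg/L.
Difference ≈ 1.521 − 10.151 ≈ -8.630 mg/L.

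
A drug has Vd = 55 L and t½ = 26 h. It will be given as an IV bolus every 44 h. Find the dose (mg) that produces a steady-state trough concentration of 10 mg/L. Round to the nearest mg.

τ/t½ = 44/26 ≈ 1.6923, so f = (1/2)^(44/26) ≈ 0.309432.
Cmin,ss = (D/Vd)·f/(1−f), so D = Cmin,ss·Vd·(1−f)/f.
D = 10 × 55 × (1−f)/f ≈ 10 × 55 × 2.23173 ≈ 1227.45 mg.

1227 mg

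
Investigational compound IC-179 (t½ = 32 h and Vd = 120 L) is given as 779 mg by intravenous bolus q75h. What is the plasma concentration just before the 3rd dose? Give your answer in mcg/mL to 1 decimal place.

f = (1/2)^(τ/t½) = (1/2)^(75/32) ≈ 0.1970.
C₀ = D/Vd = 779/120 ≈ 6.492 mcg/mL.
Before the 3rd dose, 2 doses have been given. Superposition: Cmin = C₀·(f + f²).
≈ 6.492 × (0.1970 + 0.0388) ≈ 6.492 × 0.2358 ≈ 1.531 mcg/mL.

1.5 mcg/mL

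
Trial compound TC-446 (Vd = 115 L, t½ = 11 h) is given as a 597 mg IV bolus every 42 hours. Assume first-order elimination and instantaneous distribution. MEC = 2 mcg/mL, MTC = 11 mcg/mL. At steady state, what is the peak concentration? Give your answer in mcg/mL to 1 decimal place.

k = ln2/t½ = ln2/11 ≈ 0.063013 h⁻¹; fraction remaining f = e^(−kτ) = e^(−0.063013×42) ≈ 0.0709.
At steady state, accumulation factor R = 1/(1 − e^(−kτ)) ≈ 1.0763.
Each bolus raises the concentration by D/Vd = 597/115 ≈ 5.191 mcg/mL.
Steady-state peak Cmax,ss = C₀·R ≈ 5.191 × 1.0763 ≈ 5.587 mcg/mL.
Peak 5.6 mcg/mL vs MTC 11 mcg/mL: below toxic threshold.

5.6 mcg/mL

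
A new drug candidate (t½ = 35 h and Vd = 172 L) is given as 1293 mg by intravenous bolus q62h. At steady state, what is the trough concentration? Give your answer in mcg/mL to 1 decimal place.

k = ln2/t½ = ln2/35 ≈ 0.019804 h⁻¹; fraction remaining f = e^(−kτ) = e^(−0.019804×62) ≈ 0.2929.
Single-dose peak C₀ = D/Vd = 1293/172 ≈ 7.517 mcg/mL.
Steady-state trough Cmin,ss = C₀·f/(1−f) ≈ 7.517 × 0.2929/0.7071 ≈ 3.114 mcg/mL.

3.1 mcg/mL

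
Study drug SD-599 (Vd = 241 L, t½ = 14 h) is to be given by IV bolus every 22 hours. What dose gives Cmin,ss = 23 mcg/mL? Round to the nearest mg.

τ/t½ = 22/14 ≈ 1.5714, so f = (1/2)^(22/14) ≈ 0.336475.
Cmin,ss = (D/Vd)·f/(1−f), so D = Cmin,ss·Vd·(1−f)/f.
D = 23 × 241 × (1−f)/f ≈ 23 × 241 × 1.97199 ≈ 10930.74 mg.

10931 mg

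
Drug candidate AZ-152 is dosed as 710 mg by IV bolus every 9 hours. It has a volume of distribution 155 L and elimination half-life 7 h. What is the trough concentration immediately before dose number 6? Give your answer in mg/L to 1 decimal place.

f = (1/2)^(τ/t½) = (1/2)^(9/7) ≈ 0.4102.
C₀ = D/Vd = 710/155 ≈ 4.581 mg/L.
Before the 6th dose, 5 doses have been given. Superposition: Cmin = C₀·(f + f² + … + f^5).
≈ 4.581 × (0.4102 + 0.1683 + 0.0690 + 0.0283 + 0.0116) ≈ 4.581 × 0.6874 ≈ 3.149 mg/L.

3.1 mg/L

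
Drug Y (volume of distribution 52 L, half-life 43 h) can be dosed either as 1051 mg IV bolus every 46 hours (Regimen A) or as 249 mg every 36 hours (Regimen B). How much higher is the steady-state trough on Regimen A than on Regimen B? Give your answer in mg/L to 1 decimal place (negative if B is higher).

12.3 mg/L

Regimen A: f = (1/2)^(46/43) ≈ 0.4764; Cmin,ss = (1051/52)·f/(1−f) ≈ 18.390 mg/L.
Regimen B: f = (1/2)^(36/43) ≈ 0.5597; Cmin,ss = (249/52)·f/(1−f) ≈ 6.087 mg/L.
Difference ≈ 18.390 − 6.087 ≈ 12.303 mg/L.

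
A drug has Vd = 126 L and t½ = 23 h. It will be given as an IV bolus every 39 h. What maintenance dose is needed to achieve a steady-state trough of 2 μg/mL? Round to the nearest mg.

564 mg

τ/t½ = 39/23 ≈ 1.6957, so f = (1/2)^(39/23) ≈ 0.308715.
Cmin,ss = (D/Vd)·f/(1−f), so D = Cmin,ss·Vd·(1−f)/f.
D = 2 × 126 × (1−f)/f ≈ 2 × 126 × 2.23923 ≈ 564.29 mg.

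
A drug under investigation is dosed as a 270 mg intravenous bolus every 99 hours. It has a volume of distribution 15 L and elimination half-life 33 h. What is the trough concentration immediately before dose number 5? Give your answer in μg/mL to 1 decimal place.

2.6 μg/mL

f = (1/2)^(τ/t½) = (1/2)^(99/33) ≈ 0.1250.
C₀ = D/Vd = 270/15 ≈ 18.000 μg/mL.
Before the 5th dose, 4 doses have been given. Superposition: Cmin = C₀·(f + f² + … + f^4).
≈ 18.000 × (0.1250 + 0.0156 + 0.0020 + 0.0002) ≈ 18.000 × 0.1428 ≈ 2.570 μg/mL.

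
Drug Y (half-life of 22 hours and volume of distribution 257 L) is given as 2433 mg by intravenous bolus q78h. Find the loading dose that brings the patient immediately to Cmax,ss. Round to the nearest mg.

2661 mg

f = (1/2)^(78/22) ≈ 0.085647; accumulation ratio R = 1/(1−f) ≈ 1.09367.
Loading dose to hit Cmax,ss on first dose: D_load = D_maint·R ≈ 2433 × 1.09367 ≈ 2660.90 mg.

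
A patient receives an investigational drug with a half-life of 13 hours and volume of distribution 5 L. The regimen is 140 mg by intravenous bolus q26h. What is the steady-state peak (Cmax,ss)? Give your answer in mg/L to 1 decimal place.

37.3 mg/L

τ = 26 h = 2 half-lives, so f = (1/2)^2 = 0.25.
At steady state, R = 1/(1 − 0.25) = 4/3.
Single-dose peak C₀ = D/Vd = 140/5 = 28 mg/L.
Steady-state peak Cmax,ss = C₀·R = 28 × 4/3 ≈ 37.333 mg/L.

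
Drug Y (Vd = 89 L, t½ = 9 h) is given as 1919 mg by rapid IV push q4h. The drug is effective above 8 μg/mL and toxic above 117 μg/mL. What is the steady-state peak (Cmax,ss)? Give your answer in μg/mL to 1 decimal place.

81.3 μg/mL

τ/t½ = 4/9 ≈ 0.44444, so fraction remaining f = (1/2)^(4/9) ≈ 0.7349.
Accumulation ratio R = 1/(1 − f) ≈ 1/0.2651 ≈ 3.7722.
Each bolus raises the concentration by D/Vd = 1919/89 ≈ 21.562 μg/mL.
Steady-state peak Cmax,ss = C₀·R ≈ 21.562 × 3.7722 ≈ 81.336 μg/mL.
Peak 81.3 μg/mL vs MTC 117 μg/mL: below toxic threshold.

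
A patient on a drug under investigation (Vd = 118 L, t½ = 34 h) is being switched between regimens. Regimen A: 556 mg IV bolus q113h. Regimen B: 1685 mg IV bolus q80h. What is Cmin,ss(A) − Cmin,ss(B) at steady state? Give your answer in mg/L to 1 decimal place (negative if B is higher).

Regimen A: f = (1/2)^(113/34) ≈ 0.0999; Cmin,ss = (556/118)·f/(1−f) ≈ 0.523 mg/L.
Regimen B: f = (1/2)^(80/34) ≈ 0.1957; Cmin,ss = (1685/118)·f/(1−f) ≈ 3.474 mg/L.
Difference ≈ 0.523 − 3.474 ≈ -2.951 mg/L.

-3.0 mg/L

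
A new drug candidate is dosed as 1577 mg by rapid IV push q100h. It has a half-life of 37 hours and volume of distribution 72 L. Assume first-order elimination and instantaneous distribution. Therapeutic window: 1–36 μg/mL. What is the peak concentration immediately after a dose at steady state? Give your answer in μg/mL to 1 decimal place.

25.9 μg/mL

k = ln2/t½ = ln2/37 ≈ 0.018734 h⁻¹; fraction remaining f = e^(−kτ) = e^(−0.018734×100) ≈ 0.1536.
At steady state, accumulation factor R = 1/(1 − e^(−kτ)) ≈ 1.1815.
Single-dose peak C₀ = D/Vd = 1577/72 ≈ 21.903 μg/mL.
Steady-state peak Cmax,ss = C₀·R ≈ 21.903 × 1.1815 ≈ 25.878 μg/mL.
Peak 25.9 μg/mL vs MTC 36 μg/mL: below toxic threshold.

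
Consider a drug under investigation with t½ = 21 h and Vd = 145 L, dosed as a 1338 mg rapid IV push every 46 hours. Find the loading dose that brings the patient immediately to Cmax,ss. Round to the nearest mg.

f = (1/2)^(46/21) ≈ 0.219079; accumulation ratio R = 1/(1−f) ≈ 1.28054.
Loading dose to hit Cmax,ss on first dose: D_load = D_maint·R ≈ 1338 × 1.28054 ≈ 1713.36 mg.

1713 mg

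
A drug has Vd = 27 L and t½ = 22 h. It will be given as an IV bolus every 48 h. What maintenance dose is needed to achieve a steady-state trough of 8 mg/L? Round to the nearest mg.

τ/t½ = 48/22 ≈ 2.1818, so f = (1/2)^(48/22) ≈ 0.220398.
Cmin,ss = (D/Vd)·f/(1−f), so D = Cmin,ss·Vd·(1−f)/f.
D = 8 × 27 × (1−f)/f ≈ 8 × 27 × 3.53725 ≈ 764.05 mg.

764 mg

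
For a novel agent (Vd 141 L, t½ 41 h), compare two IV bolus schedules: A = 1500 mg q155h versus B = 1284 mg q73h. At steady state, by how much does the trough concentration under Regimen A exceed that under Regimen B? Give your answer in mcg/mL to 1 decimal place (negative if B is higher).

Regimen A: f = (1/2)^(155/41) ≈ 0.0728; Cmin,ss = (1500/141)·f/(1−f) ≈ 0.835 mcg/mL.
Regimen B: f = (1/2)^(73/41) ≈ 0.2911; Cmin,ss = (1284/141)·f/(1−f) ≈ 3.739 mcg/mL.
Difference ≈ 0.835 − 3.739 ≈ -2.904 mcg/mL.

-2.9 mcg/mL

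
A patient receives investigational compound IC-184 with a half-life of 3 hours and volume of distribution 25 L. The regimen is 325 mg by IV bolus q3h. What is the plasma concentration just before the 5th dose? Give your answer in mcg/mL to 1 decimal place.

f = (1/2)^(τ/t½) = (1/2)^(3/3) ≈ 0.5000.
C₀ = D/Vd = 325/25 ≈ 13.000 mcg/mL.
Before the 5th dose, 4 doses have been given. Superposition: Cmin = C₀·(f + f² + … + f^4).
≈ 13.000 × (0.5000 + 0.2500 + 0.1250 + 0.0625) ≈ 13.000 × 0.9375 ≈ 12.188 mcg/mL.

12.2 mcg/mL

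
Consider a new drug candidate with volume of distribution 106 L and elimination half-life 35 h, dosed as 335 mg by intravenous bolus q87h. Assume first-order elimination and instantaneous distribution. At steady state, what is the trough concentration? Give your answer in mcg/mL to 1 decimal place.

τ/t½ = 87/35 ≈ 2.4857, so fraction remaining f = (1/2)^(87/35) ≈ 0.1785.
Each bolus raises the concentration by D/Vd = 335/106 ≈ 3.160 mcg/mL.
Steady-state trough Cmin,ss = C₀·f/(1−f) ≈ 3.160 × 0.1785/0.8215 ≈ 0.687 mcg/mL.

0.7 mcg/mL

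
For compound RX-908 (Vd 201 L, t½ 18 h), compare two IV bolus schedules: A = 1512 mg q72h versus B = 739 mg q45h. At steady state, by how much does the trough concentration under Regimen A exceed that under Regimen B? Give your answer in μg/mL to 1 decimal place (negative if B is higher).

Regimen A: f = (1/2)^(72/18) ≈ 0.0625; Cmin,ss = (1512/201)·f/(1−f) ≈ 0.501 μg/mL.
Regimen B: f = (1/2)^(45/18) ≈ 0.1768; Cmin,ss = (739/201)·f/(1−f) ≈ 0.790 μg/mL.
Difference ≈ 0.501 − 0.790 ≈ -0.289 μg/mL.

-0.3 μg/mL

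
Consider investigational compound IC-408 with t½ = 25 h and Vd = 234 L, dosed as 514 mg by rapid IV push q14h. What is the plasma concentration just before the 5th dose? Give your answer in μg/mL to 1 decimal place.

3.7 μg/mL

f = (1/2)^(τ/t½) = (1/2)^(14/25) ≈ 0.6783.
C₀ = D/Vd = 514/234 ≈ 2.197 μg/mL.
Before the 5th dose, 4 doses have been given. Superposition: Cmin = C₀·(f + f² + … + f^4).
≈ 2.197 × (0.6783 + 0.4601 + 0.3121 + 0.2117) ≈ 2.197 × 1.6622 ≈ 3.652 μg/mL.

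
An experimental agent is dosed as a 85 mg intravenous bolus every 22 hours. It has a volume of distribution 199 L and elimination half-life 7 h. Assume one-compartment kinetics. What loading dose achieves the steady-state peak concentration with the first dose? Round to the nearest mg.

96 mg

f = (1/2)^(22/7) ≈ 0.113215; accumulation ratio R = 1/(1−f) ≈ 1.12767.
Loading dose to hit Cmax,ss on first dose: D_load = D_maint·R ≈ 85 × 1.12767 ≈ 95.85 mg.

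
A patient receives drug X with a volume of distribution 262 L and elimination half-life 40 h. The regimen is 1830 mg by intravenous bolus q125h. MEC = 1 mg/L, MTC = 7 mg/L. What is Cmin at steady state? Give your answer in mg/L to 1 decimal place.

0.9 mg/L

τ/t½ = 125/40 ≈ 3.125, so fraction remaining f = (1/2)^(125/40) ≈ 0.1146.
Single-dose peak C₀ = D/Vd = 1830/262 ≈ 6.985 mg/L.
Steady-state trough Cmin,ss = C₀·f/(1−f) ≈ 6.985 × 0.1146/0.8854 ≈ 0.904 mg/L.
Trough 0.9 mg/L vs MEC 1 mg/L: subtherapeutic.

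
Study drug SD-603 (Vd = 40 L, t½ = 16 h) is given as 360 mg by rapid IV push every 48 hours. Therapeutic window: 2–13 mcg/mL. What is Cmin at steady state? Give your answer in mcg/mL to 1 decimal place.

1.3 mcg/mL

The dosing interval is 3 half-lives, so f = 2^(−3) = 0.125.
At steady state, R = 1/(1 − 0.125) = 8/7.
Single-dose peak C₀ = D/Vd = 360/40 = 9 mcg/mL.
Steady-state peak Cmax,ss = C₀·R = 9 × 8/7 ≈ 10.286 mcg/mL.
Steady-state trough Cmin,ss = Cmax,ss·f ≈ 10.286 × 0.125 ≈ 1.286 mcg/mL.
Trough 1.3 mcg/mL vs MEC 2 mcg/mL: subtherapeutic.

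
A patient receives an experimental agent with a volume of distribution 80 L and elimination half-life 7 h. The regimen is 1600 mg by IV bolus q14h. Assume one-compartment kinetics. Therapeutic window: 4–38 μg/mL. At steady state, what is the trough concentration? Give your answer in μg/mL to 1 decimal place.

τ = 14 h = 2 half-lives, so f = (1/2)^2 = 0.25.
Accumulation ratio R = 1/(1 − f) = 1/0.75 = 4/3.
Single-dose peak C₀ = D/Vd = 1600/80 = 20 μg/mL.
Steady-state peak Cmax,ss = C₀·R = 20 × 4/3 ≈ 26.667 μg/mL.
Steady-state trough Cmin,ss = Cmax,ss·f ≈ 26.667 × 0.25 ≈ 6.667 μg/mL.
Trough 6.7 μg/mL vs MEC 4 μg/mL: adequate.

6.7 μg/mL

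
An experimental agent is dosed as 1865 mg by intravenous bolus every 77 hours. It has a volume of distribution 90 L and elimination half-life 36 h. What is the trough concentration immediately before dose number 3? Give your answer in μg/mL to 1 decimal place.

f = (1/2)^(τ/t½) = (1/2)^(77/36) ≈ 0.2271.
C₀ = D/Vd = 1865/90 ≈ 20.722 μg/mL.
Before the 3rd dose, 2 doses have been given. Superposition: Cmin = C₀·(f + f²).
≈ 20.722 × (0.2271 + 0.0516) ≈ 20.722 × 0.2787 ≈ 5.775 μg/mL.

5.8 μg/mL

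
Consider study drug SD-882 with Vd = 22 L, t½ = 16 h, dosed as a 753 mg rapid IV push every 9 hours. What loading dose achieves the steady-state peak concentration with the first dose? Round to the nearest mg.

2332 mg

f = (1/2)^(9/16) ≈ 0.677128; accumulation ratio R = 1/(1−f) ≈ 3.09720.
Loading dose to hit Cmax,ss on first dose: D_load = D_maint·R ≈ 753 × 3.09720 ≈ 2332.19 mg.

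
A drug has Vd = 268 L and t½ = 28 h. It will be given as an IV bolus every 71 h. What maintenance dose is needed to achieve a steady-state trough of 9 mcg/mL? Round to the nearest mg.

τ/t½ = 71/28 ≈ 2.5357, so f = (1/2)^(71/28) ≈ 0.172454.
Cmin,ss = (D/Vd)·f/(1−f), so D = Cmin,ss·Vd·(1−f)/f.
D = 9 × 268 × (1−f)/f ≈ 9 × 268 × 4.79865 ≈ 11574.34 mg.

11574 mg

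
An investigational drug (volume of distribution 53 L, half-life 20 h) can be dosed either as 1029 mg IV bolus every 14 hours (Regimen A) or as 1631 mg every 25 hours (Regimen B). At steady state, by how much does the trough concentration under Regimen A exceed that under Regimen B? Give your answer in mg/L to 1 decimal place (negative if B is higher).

Regimen A: f = (1/2)^(14/20) ≈ 0.6156; Cmin,ss = (1029/53)·f/(1−f) ≈ 31.092 mg/L.
Regimen B: f = (1/2)^(25/20) ≈ 0.4204; Cmin,ss = (1631/53)·f/(1−f) ≈ 22.321 mg/L.
Difference ≈ 31.092 − 22.321 ≈ 8.771 mg/L.

8.8 mg/L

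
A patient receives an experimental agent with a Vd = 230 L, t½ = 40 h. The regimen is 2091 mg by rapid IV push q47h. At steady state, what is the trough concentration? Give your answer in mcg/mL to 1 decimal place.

Over one 47-h interval, 47/40 ≈ 1.175 half-lives elapse, leaving f ≈ 0.4429 of each dose.
Each bolus raises the concentration by D/Vd = 2091/230 ≈ 9.091 mcg/mL.
Steady-state trough Cmin,ss = C₀·f/(1−f) ≈ 9.091 × 0.4429/0.5571 ≈ 7.227 mcg/mL.

7.2 mcg/mL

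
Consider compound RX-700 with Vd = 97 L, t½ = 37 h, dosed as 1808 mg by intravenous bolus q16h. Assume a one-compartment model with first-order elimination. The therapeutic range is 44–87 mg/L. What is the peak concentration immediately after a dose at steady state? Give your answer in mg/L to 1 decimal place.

72.0 mg/L

τ/t½ = 16/37 ≈ 0.43243, so fraction remaining f = (1/2)^(16/37) ≈ 0.7410.
Accumulation ratio R = 1/(1 − f) ≈ 1/0.2590 ≈ 3.8610.
Single-dose peak C₀ = D/Vd = 1808/97 ≈ 18.639 mg/L.
Steady-state peak Cmax,ss = C₀·R ≈ 18.639 × 3.8610 ≈ 71.965 mg/L.
Peak 72.0 mg/L vs MTC 87 mg/L: below toxic threshold.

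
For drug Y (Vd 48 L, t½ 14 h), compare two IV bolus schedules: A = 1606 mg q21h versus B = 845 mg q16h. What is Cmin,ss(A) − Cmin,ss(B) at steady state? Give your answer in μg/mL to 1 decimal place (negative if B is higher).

Regimen A: f = (1/2)^(21/14) ≈ 0.3536; Cmin,ss = (1606/48)·f/(1−f) ≈ 18.303 μg/mL.
Regimen B: f = (1/2)^(16/14) ≈ 0.4529; Cmin,ss = (845/48)·f/(1−f) ≈ 14.573 μg/mL.
Difference ≈ 18.303 − 14.573 ≈ 3.730 μg/mL.

3.7 μg/mL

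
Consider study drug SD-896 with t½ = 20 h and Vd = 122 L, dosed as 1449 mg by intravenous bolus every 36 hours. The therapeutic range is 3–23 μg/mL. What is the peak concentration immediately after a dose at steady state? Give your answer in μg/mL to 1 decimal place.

τ/t½ = 36/20 ≈ 1.8, so fraction remaining f = (1/2)^(36/20) ≈ 0.2872.
Accumulation ratio R = 1/(1 − f) ≈ 1/0.7128 ≈ 1.4029.
Single-dose peak C₀ = D/Vd = 1449/122 ≈ 11.877 μg/mL.
Steady-state peak Cmax,ss = C₀·R ≈ 11.877 × 1.4029 ≈ 16.662 μg/mL.
Peak 16.7 μg/mL vs MTC 23 μg/mL: below toxic threshold.

16.7 μg/mL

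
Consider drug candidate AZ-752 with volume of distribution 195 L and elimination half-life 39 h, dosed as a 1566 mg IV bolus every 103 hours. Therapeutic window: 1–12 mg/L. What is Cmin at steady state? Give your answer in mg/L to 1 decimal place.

Over one 103-h interval, 103/39 ≈ 2.641 half-lives elapse, leaving f ≈ 0.1603 of each dose.
Accumulation ratio R = 1/(1 − f) ≈ 1/0.8397 ≈ 1.1909.
Single-dose peak C₀ = D/Vd = 1566/195 ≈ 8.031 mg/L.
Steady-state peak Cmax,ss = C₀·R ≈ 8.031 × 1.1909 ≈ 9.564 mg/L.
Steady-state trough Cmin,ss = Cmax,ss·f ≈ 9.564 × 0.1603 ≈ 1.533 mg/L.
Trough 1.5 mg/L vs MEC 1 mg/L: adequate.

1.5 mg/L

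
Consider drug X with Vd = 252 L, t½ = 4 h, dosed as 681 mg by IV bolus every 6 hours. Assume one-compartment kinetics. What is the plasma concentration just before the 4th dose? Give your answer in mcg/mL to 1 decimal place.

1.4 mcg/mL

f = (1/2)^(τ/t½) = (1/2)^(6/4) ≈ 0.3536.
C₀ = D/Vd = 681/252 ≈ 2.702 mcg/mL.
Before the 4th dose, 3 doses have been given. Superposition: Cmin = C₀·(f + f² + … + f^3).
≈ 2.702 × (0.3536 + 0.1250 + 0.0442) ≈ 2.702 × 0.5228 ≈ 1.413 mcg/mL.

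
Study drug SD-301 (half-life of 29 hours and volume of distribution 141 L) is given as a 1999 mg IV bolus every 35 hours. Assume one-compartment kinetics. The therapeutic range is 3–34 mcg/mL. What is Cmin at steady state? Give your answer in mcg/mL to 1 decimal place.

10.8 mcg/mL

k = ln2/t½ = ln2/29 ≈ 0.023902 h⁻¹; fraction remaining f = e^(−kτ) = e^(−0.023902×35) ≈ 0.4332.
At steady state, accumulation factor R = 1/(1 − e^(−kτ)) ≈ 1.7643.
Single-dose peak C₀ = D/Vd = 1999/141 ≈ 14.177 mcg/mL.
Steady-state peak Cmax,ss = C₀·R ≈ 14.177 × 1.7643 ≈ 25.012 mcg/mL.
One interval later, Cmin,ss = Cmax,ss·e^(−kτ) ≈ 25.012 × 0.4332 ≈ 10.835 mcg/mL.
Trough 10.8 mcg/mL vs MEC 3 mcg/mL: adequate.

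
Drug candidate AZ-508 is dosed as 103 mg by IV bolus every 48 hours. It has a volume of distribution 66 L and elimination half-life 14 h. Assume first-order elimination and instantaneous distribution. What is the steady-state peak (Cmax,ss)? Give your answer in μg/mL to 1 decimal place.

1.7 μg/mL

Over one 48-h interval, 48/14 ≈ 3.4286 half-lives elapse, leaving f ≈ 0.0929 of each dose.
At steady state, accumulation factor R = 1/(1 − e^(−kτ)) ≈ 1.1024.
Each bolus raises the concentration by D/Vd = 103/66 ≈ 1.561 μg/mL.
Cmax,ss = C₀/(1 − f) ≈ 1.561/0.9071 ≈ 1.721 μg/mL.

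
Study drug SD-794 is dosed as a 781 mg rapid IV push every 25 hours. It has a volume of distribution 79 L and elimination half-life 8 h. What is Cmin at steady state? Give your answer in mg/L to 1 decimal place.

1.3 mg/L

τ/t½ = 25/8 ≈ 3.125, so fraction remaining f = (1/2)^(25/8) ≈ 0.1146.
Accumulation ratio R = 1/(1 − f) ≈ 1/0.8854 ≈ 1.1294.
Single-dose peak C₀ = D/Vd = 781/79 ≈ 9.886 mg/L.
Cmax,ss = C₀/(1 − f) ≈ 9.886/0.8854 ≈ 11.166 mg/L.
Steady-state trough Cmin,ss = Cmax,ss·f ≈ 11.166 × 0.1146 ≈ 1.280 mg/L.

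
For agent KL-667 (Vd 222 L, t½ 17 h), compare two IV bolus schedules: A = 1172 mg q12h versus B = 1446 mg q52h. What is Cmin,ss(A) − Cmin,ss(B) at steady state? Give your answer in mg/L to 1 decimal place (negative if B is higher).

Regimen A: f = (1/2)^(12/17) ≈ 0.6131; Cmin,ss = (1172/222)·f/(1−f) ≈ 8.366 mg/L.
Regimen B: f = (1/2)^(52/17) ≈ 0.1200; Cmin,ss = (1446/222)·f/(1−f) ≈ 0.888 mg/L.
Difference ≈ 8.366 − 0.888 ≈ 7.478 mg/L.

7.5 mg/L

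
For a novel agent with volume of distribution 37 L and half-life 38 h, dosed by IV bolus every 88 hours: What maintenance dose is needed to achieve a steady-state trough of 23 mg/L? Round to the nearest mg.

τ/t½ = 88/38 ≈ 2.3158, so f = (1/2)^(88/38) ≈ 0.200853.
Cmin,ss = (D/Vd)·f/(1−f), so D = Cmin,ss·Vd·(1−f)/f.
D = 23 × 37 × (1−f)/f ≈ 23 × 37 × 3.97877 ≈ 3385.93 mg.

3386 mg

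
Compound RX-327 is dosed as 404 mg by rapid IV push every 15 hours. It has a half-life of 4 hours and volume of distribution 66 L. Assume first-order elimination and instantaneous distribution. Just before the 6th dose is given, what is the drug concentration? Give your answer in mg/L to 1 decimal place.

f = (1/2)^(τ/t½) = (1/2)^(15/4) ≈ 0.0743.
C₀ = D/Vd = 404/66 ≈ 6.121 mg/L.
Before the 6th dose, 5 doses have been given. Superposition: Cmin = C₀·(f + f² + … + f^5).
≈ 6.121 × (0.0743 + 0.0055 + 0.0004 + 0.0000 + 0.0000) ≈ 6.121 × 0.0802 ≈ 0.491 mg/L.

0.5 mg/L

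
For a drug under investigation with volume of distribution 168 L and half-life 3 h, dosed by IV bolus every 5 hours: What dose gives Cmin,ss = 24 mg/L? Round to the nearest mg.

8769 mg

τ/t½ = 5/3 ≈ 1.6667, so f = (1/2)^(5/3) ≈ 0.314980.
Cmin,ss = (D/Vd)·f/(1−f), so D = Cmin,ss·Vd·(1−f)/f.
D = 24 × 168 × (1−f)/f ≈ 24 × 168 × 2.17480 ≈ 8768.79 mg.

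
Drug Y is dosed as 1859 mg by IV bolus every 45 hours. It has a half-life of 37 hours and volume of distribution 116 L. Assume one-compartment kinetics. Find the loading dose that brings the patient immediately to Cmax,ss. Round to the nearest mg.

3264 mg

f = (1/2)^(45/37) ≈ 0.430410; accumulation ratio R = 1/(1−f) ≈ 1.75565.
Loading dose to hit Cmax,ss on first dose: D_load = D_maint·R ≈ 1859 × 1.75565 ≈ 3263.75 mg.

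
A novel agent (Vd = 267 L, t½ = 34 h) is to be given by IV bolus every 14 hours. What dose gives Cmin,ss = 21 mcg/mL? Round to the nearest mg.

1852 mg

τ/t½ = 14/34 ≈ 0.41176, so f = (1/2)^(14/34) ≈ 0.751703.
Cmin,ss = (D/Vd)·f/(1−f), so D = Cmin,ss·Vd·(1−f)/f.
D = 21 × 267 × (1−f)/f ≈ 21 × 267 × 0.33031 ≈ 1852.05 mg.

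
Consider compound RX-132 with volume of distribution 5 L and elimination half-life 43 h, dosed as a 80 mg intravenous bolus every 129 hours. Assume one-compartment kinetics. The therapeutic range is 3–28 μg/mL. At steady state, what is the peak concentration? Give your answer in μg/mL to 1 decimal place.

τ = 129 h = 3 half-lives, so f = (1/2)^3 = 0.125.
Accumulation ratio R = 1/(1 − f) = 1/0.875 = 8/7.
Single-dose peak C₀ = D/Vd = 80/5 = 16 μg/mL.
Steady-state peak Cmax,ss = C₀·R = 16 × 8/7 ≈ 18.286 μg/mL.
Peak 18.3 μg/mL vs MTC 28 μg/mL: below toxic threshold.

18.3 μg/mL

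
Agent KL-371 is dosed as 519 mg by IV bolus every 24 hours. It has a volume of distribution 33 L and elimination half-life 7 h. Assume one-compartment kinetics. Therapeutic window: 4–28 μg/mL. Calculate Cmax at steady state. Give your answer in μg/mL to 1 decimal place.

k = ln2/t½ = ln2/7 ≈ 0.099021 h⁻¹; fraction remaining f = e^(−kτ) = e^(−0.099021×24) ≈ 0.0929.
Accumulation ratio R = 1/(1 − f) ≈ 1/0.9071 ≈ 1.1024.
Single-dose peak C₀ = D/Vd = 519/33 ≈ 15.727 μg/mL.
Steady-state peak Cmax,ss = C₀·R ≈ 15.727 × 1.1024 ≈ 17.337 μg/mL.
Peak 17.3 μg/mL vs MTC 28 μg/mL: below toxic threshold.

17.3 μg/mL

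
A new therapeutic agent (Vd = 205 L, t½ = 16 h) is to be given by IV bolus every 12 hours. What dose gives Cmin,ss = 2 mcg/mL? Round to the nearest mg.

τ/t½ = 12/16 ≈ 0.75, so f = (1/2)^(12/16) ≈ 0.594604.
Cmin,ss = (D/Vd)·f/(1−f), so D = Cmin,ss·Vd·(1−f)/f.
D = 2 × 205 × (1−f)/f ≈ 2 × 205 × 0.68179 ≈ 279.53 mg.

280 mg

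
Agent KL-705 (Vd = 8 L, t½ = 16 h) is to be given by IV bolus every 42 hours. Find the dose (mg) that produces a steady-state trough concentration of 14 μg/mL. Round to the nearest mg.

τ/t½ = 42/16 ≈ 2.625, so f = (1/2)^(42/16) ≈ 0.162105.
Cmin,ss = (D/Vd)·f/(1−f), so D = Cmin,ss·Vd·(1−f)/f.
D = 14 × 8 × (1−f)/f ≈ 14 × 8 × 5.16884 ≈ 578.91 mg.

579 mg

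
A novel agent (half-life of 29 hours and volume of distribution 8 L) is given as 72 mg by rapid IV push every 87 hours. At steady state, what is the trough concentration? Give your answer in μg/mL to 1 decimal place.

1.3 μg/mL

τ = 87 h = 3 half-lives, so f = (1/2)^3 = 0.125.
Accumulation ratio R = 1/(1 − f) = 1/0.875 = 8/7.
Single-dose peak C₀ = D/Vd = 72/8 = 9 μg/mL.
Steady-state peak Cmax,ss = C₀·R = 9 × 8/7 ≈ 10.286 μg/mL.
Steady-state trough Cmin,ss = Cmax,ss·f ≈ 10.286 × 0.125 ≈ 1.286 μg/mL.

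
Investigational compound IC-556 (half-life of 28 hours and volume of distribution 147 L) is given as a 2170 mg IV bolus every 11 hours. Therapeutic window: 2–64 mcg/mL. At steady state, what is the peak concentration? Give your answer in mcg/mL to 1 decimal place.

Over one 11-h interval, 11/28 ≈ 0.39286 half-lives elapse, leaving f ≈ 0.7616 of each dose.
Accumulation ratio R = 1/(1 − f) ≈ 1/0.2384 ≈ 4.1946.
Each bolus raises the concentration by D/Vd = 2170/147 ≈ 14.762 mcg/mL.
Steady-state peak Cmax,ss = C₀·R ≈ 14.762 × 4.1946 ≈ 61.921 mcg/mL.
Peak 61.9 mcg/mL vs MTC 64 mcg/mL: below toxic threshold.

61.9 mcg/mL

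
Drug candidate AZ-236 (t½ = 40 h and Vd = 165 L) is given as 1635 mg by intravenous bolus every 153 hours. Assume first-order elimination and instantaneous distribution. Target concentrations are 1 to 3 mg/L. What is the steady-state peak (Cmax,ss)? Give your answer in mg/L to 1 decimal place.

10.7 mg/L

k = ln2/t½ = ln2/40 ≈ 0.017329 h⁻¹; fraction remaining f = e^(−kτ) = e^(−0.017329×153) ≈ 0.0706.
Accumulation ratio R = 1/(1 − f) ≈ 1/0.9294 ≈ 1.0760.
Single-dose peak C₀ = D/Vd = 1635/165 ≈ 9.909 mg/L.
Steady-state peak Cmax,ss = C₀·R ≈ 9.909 × 1.0760 ≈ 10.662 mg/L.
Peak 10.7 mg/L vs MTC 3 mg/L: exceeds toxic threshold.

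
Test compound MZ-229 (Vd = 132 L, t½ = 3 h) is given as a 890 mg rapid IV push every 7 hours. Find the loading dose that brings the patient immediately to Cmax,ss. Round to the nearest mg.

f = (1/2)^(7/3) ≈ 0.198425; accumulation ratio R = 1/(1−f) ≈ 1.24754.
Loading dose to hit Cmax,ss on first dose: D_load = D_maint·R ≈ 890 × 1.24754 ≈ 1110.31 mg.

1110 mg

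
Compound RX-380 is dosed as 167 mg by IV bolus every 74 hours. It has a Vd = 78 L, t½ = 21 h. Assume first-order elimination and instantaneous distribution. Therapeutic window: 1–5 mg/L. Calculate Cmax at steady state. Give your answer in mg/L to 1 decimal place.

2.3 mg/L

Over one 74-h interval, 74/21 ≈ 3.5238 half-lives elapse, leaving f ≈ 0.0869 of each dose.
At steady state, accumulation factor R = 1/(1 − e^(−kτ)) ≈ 1.0952.
Each bolus raises the concentration by D/Vd = 167/78 ≈ 2.141 mg/L.
Steady-state peak Cmax,ss = C₀·R ≈ 2.141 × 1.0952 ≈ 2.345 mg/L.
Peak 2.3 mg/L vs MTC 5 mg/L: below toxic threshold.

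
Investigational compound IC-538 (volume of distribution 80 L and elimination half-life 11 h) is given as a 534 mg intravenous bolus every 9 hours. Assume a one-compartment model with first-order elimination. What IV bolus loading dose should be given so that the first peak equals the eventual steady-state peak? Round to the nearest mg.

f = (1/2)^(9/11) ≈ 0.567156; accumulation ratio R = 1/(1−f) ≈ 2.31030.
Loading dose to hit Cmax,ss on first dose: D_load = D_maint·R ≈ 534 × 2.31030 ≈ 1233.70 mg.

1234 mg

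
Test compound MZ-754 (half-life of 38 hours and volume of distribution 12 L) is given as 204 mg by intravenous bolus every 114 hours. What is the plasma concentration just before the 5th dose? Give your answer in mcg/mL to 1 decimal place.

f = (1/2)^(τ/t½) = (1/2)^(114/38) ≈ 0.1250.
C₀ = D/Vd = 204/12 ≈ 17.000 mcg/mL.
Before the 5th dose, 4 doses have been given. Superposition: Cmin = C₀·(f + f² + … + f^4).
≈ 17.000 × (0.1250 + 0.0156 + 0.0020 + 0.0002) ≈ 17.000 × 0.1428 ≈ 2.428 mcg/mL.

2.4 mcg/mL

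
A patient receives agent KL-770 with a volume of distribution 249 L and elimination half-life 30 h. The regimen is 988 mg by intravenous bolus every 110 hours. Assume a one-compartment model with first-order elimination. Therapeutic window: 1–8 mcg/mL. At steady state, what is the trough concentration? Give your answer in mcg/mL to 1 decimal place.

0.3 mcg/mL

Over one 110-h interval, 110/30 ≈ 3.6667 half-lives elapse, leaving f ≈ 0.0787 of each dose.
Each bolus raises the concentration by D/Vd = 988/249 ≈ 3.968 mcg/mL.
Steady-state trough Cmin,ss = C₀·f/(1−f) ≈ 3.968 × 0.0787/0.9213 ≈ 0.339 mcg/mL.
Trough 0.3 mcg/mL vs MEC 1 mcg/mL: subtherapeutic.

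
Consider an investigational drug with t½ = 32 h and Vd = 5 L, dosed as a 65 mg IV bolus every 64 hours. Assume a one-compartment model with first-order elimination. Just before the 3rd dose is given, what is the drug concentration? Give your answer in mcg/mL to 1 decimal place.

f = (1/2)^(τ/t½) = (1/2)^(64/32) ≈ 0.2500.
C₀ = D/Vd = 65/5 ≈ 13.000 mcg/mL.
Before the 3rd dose, 2 doses have been given. Superposition: Cmin = C₀·(f + f²).
≈ 13.000 × (0.2500 + 0.0625) ≈ 13.000 × 0.3125 ≈ 4.062 mcg/mL.

4.1 mcg/mL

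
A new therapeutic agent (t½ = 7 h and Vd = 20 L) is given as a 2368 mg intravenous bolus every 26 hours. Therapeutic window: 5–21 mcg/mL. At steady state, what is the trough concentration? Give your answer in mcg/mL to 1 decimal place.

Over one 26-h interval, 26/7 ≈ 3.7143 half-lives elapse, leaving f ≈ 0.0762 of each dose.
Accumulation ratio R = 1/(1 − f) ≈ 1/0.9238 ≈ 1.0825.
Each bolus raises the concentration by D/Vd = 2368/20 ≈ 118.400 mcg/mL.
Steady-state peak Cmax,ss = C₀·R ≈ 118.400 × 1.0825 ≈ 128.168 mcg/mL.
One interval later, Cmin,ss = Cmax,ss·e^(−kτ) ≈ 128.168 × 0.0762 ≈ 9.766 mcg/mL.
Trough 9.8 mcg/mL vs MEC 5 mcg/mL: adequate.

9.8 mcg/mL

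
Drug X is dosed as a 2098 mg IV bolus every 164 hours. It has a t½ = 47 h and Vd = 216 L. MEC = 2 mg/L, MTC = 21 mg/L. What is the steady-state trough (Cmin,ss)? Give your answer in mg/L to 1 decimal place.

0.9 mg/L

τ/t½ = 164/47 ≈ 3.4894, so fraction remaining f = (1/2)^(164/47) ≈ 0.0890.
Accumulation ratio R = 1/(1 − f) ≈ 1/0.9110 ≈ 1.0977.
Single-dose peak C₀ = D/Vd = 2098/216 ≈ 9.713 mg/L.
Steady-state peak Cmax,ss = C₀·R ≈ 9.713 × 1.0977 ≈ 10.662 mg/L.
Steady-state trough Cmin,ss = Cmax,ss·f ≈ 10.662 × 0.0890 ≈ 0.949 mg/L.
Trough 0.9 mg/L vs MEC 2 mg/L: subtherapeutic.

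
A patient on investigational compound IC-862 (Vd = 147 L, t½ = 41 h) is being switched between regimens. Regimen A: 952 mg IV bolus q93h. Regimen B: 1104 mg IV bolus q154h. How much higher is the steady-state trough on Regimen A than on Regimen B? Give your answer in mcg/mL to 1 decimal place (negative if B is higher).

1.1 mcg/mL

Regimen A: f = (1/2)^(93/41) ≈ 0.2076; Cmin,ss = (952/147)·f/(1−f) ≈ 1.697 mcg/mL.
Regimen B: f = (1/2)^(154/41) ≈ 0.0740; Cmin,ss = (1104/147)·f/(1−f) ≈ 0.600 mcg/mL.
Difference ≈ 1.697 − 0.600 ≈ 1.097 mcg/mL.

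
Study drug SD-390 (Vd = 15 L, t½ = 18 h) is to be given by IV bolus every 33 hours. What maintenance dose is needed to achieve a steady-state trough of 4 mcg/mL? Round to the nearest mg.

154 mg

τ/t½ = 33/18 ≈ 1.8333, so f = (1/2)^(33/18) ≈ 0.280616.
Cmin,ss = (D/Vd)·f/(1−f), so D = Cmin,ss·Vd·(1−f)/f.
D = 4 × 15 × (1−f)/f ≈ 4 × 15 × 2.56359 ≈ 153.82 mg.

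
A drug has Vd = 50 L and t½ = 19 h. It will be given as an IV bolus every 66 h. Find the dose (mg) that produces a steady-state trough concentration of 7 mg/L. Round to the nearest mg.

τ/t½ = 66/19 ≈ 3.4737, so f = (1/2)^(66/19) ≈ 0.090015.
Cmin,ss = (D/Vd)·f/(1−f), so D = Cmin,ss·Vd·(1−f)/f.
D = 7 × 50 × (1−f)/f ≈ 7 × 50 × 10.10926 ≈ 3538.24 mg.

3538 mg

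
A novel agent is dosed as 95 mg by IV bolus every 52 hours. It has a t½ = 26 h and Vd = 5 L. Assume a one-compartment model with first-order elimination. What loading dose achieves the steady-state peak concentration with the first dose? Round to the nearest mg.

f = (1/2)^(52/26) ≈ 0.250000; accumulation ratio R = 1/(1−f) ≈ 1.33333.
Loading dose to hit Cmax,ss on first dose: D_load = D_maint·R ≈ 95 × 1.33333 ≈ 126.67 mg.

127 mg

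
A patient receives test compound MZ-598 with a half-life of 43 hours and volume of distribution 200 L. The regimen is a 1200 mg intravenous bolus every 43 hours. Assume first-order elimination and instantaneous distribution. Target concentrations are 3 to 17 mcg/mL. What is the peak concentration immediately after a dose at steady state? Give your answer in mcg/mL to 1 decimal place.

The dosing interval is 1 half-life, so f = 2^(−1) = 0.5.
Accumulation ratio R = 1/(1 − f) = 1/0.5 = 2/1.
Single-dose peak C₀ = D/Vd = 1200/200 = 6 mcg/mL.
Steady-state peak Cmax,ss = C₀·R = 6 × 2/1 ≈ 12.000 mcg/mL.
Peak 12.0 mcg/mL vs MTC 17 mcg/mL: below toxic threshold.

12.0 mcg/mL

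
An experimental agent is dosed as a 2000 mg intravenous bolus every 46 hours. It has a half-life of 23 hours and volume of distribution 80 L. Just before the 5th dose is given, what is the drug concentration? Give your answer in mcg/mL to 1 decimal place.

8.3 mcg/mL

f = (1/2)^(τ/t½) = (1/2)^(46/23) ≈ 0.2500.
C₀ = D/Vd = 2000/80 ≈ 25.000 mcg/mL.
Before the 5th dose, 4 doses have been given. Superposition: Cmin = C₀·(f + f² + … + f^4).
≈ 25.000 × (0.2500 + 0.0625 + 0.0156 + 0.0039) ≈ 25.000 × 0.3320 ≈ 8.300 mcg/mL.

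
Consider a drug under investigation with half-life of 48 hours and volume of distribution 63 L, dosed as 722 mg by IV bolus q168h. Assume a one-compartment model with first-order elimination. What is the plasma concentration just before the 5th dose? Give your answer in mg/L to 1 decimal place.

f = (1/2)^(τ/t½) = (1/2)^(168/48) ≈ 0.0884.
C₀ = D/Vd = 722/63 ≈ 11.460 mg/L.
Before the 5th dose, 4 doses have been given. Superposition: Cmin = C₀·(f + f² + … + f^4).
≈ 11.460 × (0.0884 + 0.0078 + 0.0007 + 0.0001) ≈ 11.460 × 0.0970 ≈ 1.112 mg/L.

1.1 mg/L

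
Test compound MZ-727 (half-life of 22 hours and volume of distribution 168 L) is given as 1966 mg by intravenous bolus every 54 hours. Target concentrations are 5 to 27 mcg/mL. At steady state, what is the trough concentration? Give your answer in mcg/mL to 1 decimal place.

k = ln2/t½ = ln2/22 ≈ 0.031507 h⁻¹; fraction remaining f = e^(−kτ) = e^(−0.031507×54) ≈ 0.1824.
Each bolus raises the concentration by D/Vd = 1966/168 ≈ 11.702 mcg/mL.
Steady-state trough Cmin,ss = C₀·f/(1−f) ≈ 11.702 × 0.1824/0.8176 ≈ 2.611 mcg/mL.
Trough 2.6 mcg/mL vs MEC 5 mcg/mL: subtherapeutic.

2.6 mcg/mL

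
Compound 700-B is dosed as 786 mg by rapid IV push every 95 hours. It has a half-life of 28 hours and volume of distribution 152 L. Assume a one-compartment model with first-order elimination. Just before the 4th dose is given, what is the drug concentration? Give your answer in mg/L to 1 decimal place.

f = (1/2)^(τ/t½) = (1/2)^(95/28) ≈ 0.0952.
C₀ = D/Vd = 786/152 ≈ 5.171 mg/L.
Before the 4th dose, 3 doses have been given. Superposition: Cmin = C₀·(f + f² + … + f^3).
≈ 5.171 × (0.0952 + 0.0091 + 0.0009) ≈ 5.171 × 0.1052 ≈ 0.544 mg/L.

0.5 mg/L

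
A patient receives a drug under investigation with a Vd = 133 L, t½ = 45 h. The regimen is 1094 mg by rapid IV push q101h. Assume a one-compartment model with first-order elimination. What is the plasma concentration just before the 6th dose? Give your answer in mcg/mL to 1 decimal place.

2.2 mcg/mL

f = (1/2)^(τ/t½) = (1/2)^(101/45) ≈ 0.2110.
C₀ = D/Vd = 1094/133 ≈ 8.226 mcg/mL.
Before the 6th dose, 5 doses have been given. Superposition: Cmin = C₀·(f + f² + … + f^5).
≈ 8.226 × (0.2110 + 0.0445 + 0.0094 + 0.0020 + 0.0004) ≈ 8.226 × 0.2673 ≈ 2.199 mcg/mL.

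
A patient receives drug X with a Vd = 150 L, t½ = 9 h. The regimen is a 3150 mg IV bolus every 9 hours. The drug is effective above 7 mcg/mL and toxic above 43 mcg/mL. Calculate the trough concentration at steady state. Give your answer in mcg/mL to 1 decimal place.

21.0 mcg/mL

τ = 9 h = 1 half-life, so f = (1/2)^1 = 0.5.
At steady state, R = 1/(1 − 0.5) = 2/1.
Single-dose peak C₀ = D/Vd = 3150/150 = 21 mcg/mL.
Steady-state peak Cmax,ss = C₀·R = 21 × 2/1 ≈ 42.000 mcg/mL.
Steady-state trough Cmin,ss = Cmax,ss·f ≈ 42.000 × 0.5 ≈ 21.000 mcg/mL.
Trough 21.0 mcg/mL vs MEC 7 mcg/mL: adequate.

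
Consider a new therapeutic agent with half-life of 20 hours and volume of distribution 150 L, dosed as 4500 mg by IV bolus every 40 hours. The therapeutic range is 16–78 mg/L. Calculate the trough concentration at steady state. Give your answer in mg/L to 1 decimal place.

τ = 40 h = 2 half-lives, so f = (1/2)^2 = 0.25.
Accumulation ratio R = 1/(1 − f) = 1/0.75 = 4/3.
Single-dose peak C₀ = D/Vd = 4500/150 = 30 mg/L.
Steady-state peak Cmax,ss = C₀·R = 30 × 4/3 ≈ 40.000 mg/L.
Steady-state trough Cmin,ss = Cmax,ss·f ≈ 40.000 × 0.25 ≈ 10.000 mg/L.
Trough 10.0 mg/L vs MEC 16 mg/L: subtherapeutic.

10.0 mg/L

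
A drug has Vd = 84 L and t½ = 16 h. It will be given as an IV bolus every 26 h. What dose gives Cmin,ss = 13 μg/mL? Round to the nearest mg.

τ/t½ = 26/16 ≈ 1.625, so f = (1/2)^(26/16) ≈ 0.324210.
Cmin,ss = (D/Vd)·f/(1−f), so D = Cmin,ss·Vd·(1−f)/f.
D = 13 × 84 × (1−f)/f ≈ 13 × 84 × 2.08442 ≈ 2276.19 mg.

2276 mg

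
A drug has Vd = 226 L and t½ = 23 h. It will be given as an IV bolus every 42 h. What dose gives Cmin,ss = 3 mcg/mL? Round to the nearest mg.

τ/t½ = 42/23 ≈ 1.8261, so f = (1/2)^(42/23) ≈ 0.282029.
Cmin,ss = (D/Vd)·f/(1−f), so D = Cmin,ss·Vd·(1−f)/f.
D = 3 × 226 × (1−f)/f ≈ 3 × 226 × 2.54573 ≈ 1726.00 mg.

1726 mg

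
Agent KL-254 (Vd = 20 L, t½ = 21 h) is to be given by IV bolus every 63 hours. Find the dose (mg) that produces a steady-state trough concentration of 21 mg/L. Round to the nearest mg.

2940 mg

τ/t½ = 63/21 ≈ 3, so f = (1/2)^(63/21) ≈ 0.125000.
Cmin,ss = (D/Vd)·f/(1−f), so D = Cmin,ss·Vd·(1−f)/f.
D = 21 × 20 × (1−f)/f ≈ 21 × 20 × 7.00000 ≈ 2940.00 mg.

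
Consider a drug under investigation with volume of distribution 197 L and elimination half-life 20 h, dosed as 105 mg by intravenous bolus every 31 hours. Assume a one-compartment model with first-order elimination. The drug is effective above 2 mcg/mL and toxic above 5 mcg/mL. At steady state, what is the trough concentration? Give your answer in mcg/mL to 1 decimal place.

k = ln2/t½ = ln2/20 ≈ 0.034657 h⁻¹; fraction remaining f = e^(−kτ) = e^(−0.034657×31) ≈ 0.3415.
Accumulation ratio R = 1/(1 − f) ≈ 1/0.6585 ≈ 1.5186.
Single-dose peak C₀ = D/Vd = 105/197 ≈ 0.533 mcg/mL.
Cmax,ss = C₀/(1 − f) ≈ 0.533/0.6585 ≈ 0.809 mcg/mL.
One interval later, Cmin,ss = Cmax,ss·e^(−kτ) ≈ 0.809 × 0.3415 ≈ 0.276 mcg/mL.
Trough 0.3 mcg/mL vs MEC 2 mcg/mL: subtherapeutic.

0.3 mcg/mL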